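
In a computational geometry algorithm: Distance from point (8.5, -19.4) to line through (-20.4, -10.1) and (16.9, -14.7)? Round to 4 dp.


|cross product| = 213.95
|line direction| = sqrt(1412.45) = 37.5826
Distance = 213.95/sqrt(1412.45) = 5.6928

5.6928


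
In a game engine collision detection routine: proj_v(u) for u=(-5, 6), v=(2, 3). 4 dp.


u.v = 8, |v| = sqrt(13) = 3.6056
Scalar projection = u.v / |v| = 8 / sqrt(13) = 2.2188

2.2188


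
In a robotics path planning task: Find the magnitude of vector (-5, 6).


|u| = sqrt((-5)^2 + 6^2) = sqrt(61) = 7.8102

7.8102


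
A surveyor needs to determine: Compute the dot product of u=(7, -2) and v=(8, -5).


u . v = u_x*v_x + u_y*v_y = 7*8 + (-2)*(-5)
= 56 + 10 = 66

66


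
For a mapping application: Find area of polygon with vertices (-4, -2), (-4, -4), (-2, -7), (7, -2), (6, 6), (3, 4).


Shoelace sum: ((-4)*(-4) - (-4)*(-2)) + ((-4)*(-7) - (-2)*(-4)) + ((-2)*(-2) - 7*(-7)) + (7*6 - 6*(-2)) + (6*4 - 3*6) + (3*(-2) - (-4)*4)
= 151
Area = |151|/2 = 75.5

75.5


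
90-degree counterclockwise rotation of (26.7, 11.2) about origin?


90° CCW: (x,y) -> (-y, x)
(26.7,11.2) -> (-11.2, 26.7)

(-11.2, 26.7)


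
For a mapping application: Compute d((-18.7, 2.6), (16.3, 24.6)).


dx=35, dy=22
d^2 = 35^2 + 22^2 = 1709
d = sqrt(1709) = 41.3401

41.3401


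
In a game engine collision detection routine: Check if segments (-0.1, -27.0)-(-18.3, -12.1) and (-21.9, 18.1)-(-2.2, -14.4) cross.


Cross products: d1=-179.97, d2=-477.94, d3=-496, d4=-198.03
d1*d2 < 0 and d3*d4 < 0? no

No, they don't intersect


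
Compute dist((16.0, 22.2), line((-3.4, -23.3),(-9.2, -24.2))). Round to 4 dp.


|cross product| = 246.44
|line direction| = sqrt(34.45) = 5.8694
Distance = 246.44/sqrt(34.45) = 41.9872

41.9872


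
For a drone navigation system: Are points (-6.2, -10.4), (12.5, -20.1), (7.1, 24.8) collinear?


Cross product: (12.5-(-6.2))*(24.8-(-10.4)) - ((-20.1)-(-10.4))*(7.1-(-6.2))
= 787.25

No, not collinear


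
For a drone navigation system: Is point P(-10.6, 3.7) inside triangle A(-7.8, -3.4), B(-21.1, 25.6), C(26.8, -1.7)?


Cross products: AB x AP = -13.23, BC x BP = -762.36, CA x CP = -250.42
All same sign? yes

Yes, inside


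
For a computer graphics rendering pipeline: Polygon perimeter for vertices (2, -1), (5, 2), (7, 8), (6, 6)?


Sides: (2, -1)->(5, 2): sqrt(18) = 4.242641, (5, 2)->(7, 8): sqrt(40) = 6.324555, (7, 8)->(6, 6): sqrt(5) = 2.236068, (6, 6)->(2, -1): sqrt(65) = 8.062258
Sum = 20.865522
Perimeter = 20.8655

20.8655


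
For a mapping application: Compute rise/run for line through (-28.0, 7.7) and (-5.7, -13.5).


slope = (y2-y1)/(x2-x1) = ((-13.5)-7.7)/((-5.7)-(-28)) = (-21.2)/22.3 = -0.9507

-0.9507


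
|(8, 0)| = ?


|u| = sqrt(8^2 + 0^2) = sqrt(64) = 8

8


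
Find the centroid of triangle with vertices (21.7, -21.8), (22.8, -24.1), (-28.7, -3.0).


Centroid = ((x_A+x_B+x_C)/3, (y_A+y_B+y_C)/3)
= ((21.7+22.8+(-28.7))/3, ((-21.8)+(-24.1)+(-3))/3)
= (5.2667, -16.3)

(5.2667, -16.3)


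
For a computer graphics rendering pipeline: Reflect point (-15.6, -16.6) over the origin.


Reflection over origin: (x,y) -> (-x,-y)
(-15.6, -16.6) -> (15.6, 16.6)

(15.6, 16.6)


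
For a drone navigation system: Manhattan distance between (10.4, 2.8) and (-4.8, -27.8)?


|10.4-(-4.8)| + |2.8-(-27.8)| = 15.2 + 30.6 = 45.8

45.8


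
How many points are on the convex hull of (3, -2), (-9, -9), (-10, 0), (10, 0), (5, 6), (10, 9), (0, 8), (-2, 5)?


Convex hull vertices (CCW): (-10, 0), (-9, -9), (10, 0), (10, 9), (0, 8)
Count = 5

5


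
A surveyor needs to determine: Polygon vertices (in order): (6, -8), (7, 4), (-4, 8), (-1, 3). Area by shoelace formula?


Shoelace sum: (6*4 - 7*(-8)) + (7*8 - (-4)*4) + ((-4)*3 - (-1)*8) + ((-1)*(-8) - 6*3)
= 138
Area = |138|/2 = 69

69


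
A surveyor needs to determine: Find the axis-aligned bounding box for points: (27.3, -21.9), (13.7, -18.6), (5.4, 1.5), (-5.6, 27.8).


x range: [-5.6, 27.3]
y range: [-21.9, 27.8]
Bounding box: (-5.6,-21.9) to (27.3,27.8)

(-5.6,-21.9) to (27.3,27.8)


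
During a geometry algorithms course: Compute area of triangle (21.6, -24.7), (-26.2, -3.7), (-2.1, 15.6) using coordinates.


Area = |x_A(y_B-y_C) + x_B(y_C-y_A) + x_C(y_A-y_B)|/2
= |(-416.88) + (-1055.86) + 44.1|/2
= 1428.64/2 = 714.32

714.32


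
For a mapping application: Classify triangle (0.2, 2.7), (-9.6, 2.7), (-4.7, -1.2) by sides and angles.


Side lengths squared: AB^2=96.04, BC^2=39.22, CA^2=39.22
Sorted: [39.22, 39.22, 96.04]
By sides: Isosceles, By angles: Obtuse

Isosceles, Obtuse


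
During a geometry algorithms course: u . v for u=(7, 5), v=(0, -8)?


u . v = u_x*v_x + u_y*v_y = 7*0 + 5*(-8)
= 0 + (-40) = -40

-40


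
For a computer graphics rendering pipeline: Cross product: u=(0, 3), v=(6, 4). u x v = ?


u x v = u_x*v_y - u_y*v_x = 0*4 - 3*6
= 0 - 18 = -18

-18


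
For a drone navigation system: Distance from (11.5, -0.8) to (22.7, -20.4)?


dx=11.2, dy=-19.6
d^2 = 11.2^2 + (-19.6)^2 = 509.6
d = sqrt(509.6) = 22.5743

22.5743


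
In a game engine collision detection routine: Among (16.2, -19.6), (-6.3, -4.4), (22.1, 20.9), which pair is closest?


d(P0,P1) = 27.1531, d(P0,P2) = 40.9275, d(P1,P2) = 38.0349
Closest: P0 and P1

Closest pair: (16.2, -19.6) and (-6.3, -4.4), distance = 27.1531


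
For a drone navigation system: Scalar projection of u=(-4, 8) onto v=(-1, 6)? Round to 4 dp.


u.v = 52, |v| = sqrt(37) = 6.0828
Scalar projection = u.v / |v| = 52 / sqrt(37) = 8.5487

8.5487


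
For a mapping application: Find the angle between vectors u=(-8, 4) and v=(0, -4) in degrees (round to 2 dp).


u.v = -16, |u| = sqrt(80) = 8.9443, |v| = sqrt(16) = 4
cos(theta) = u.v/(|u||v|) = -16/sqrt(1280) = -0.447214
theta = acos(-0.447214) = 116.57 degrees

116.57 degrees


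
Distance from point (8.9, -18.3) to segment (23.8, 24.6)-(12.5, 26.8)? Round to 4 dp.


Project P onto AB: t = 0.5583 (clamped to [0,1])
Closest point on segment: (17.4913, 25.8282)
Distance: 44.9568

44.9568


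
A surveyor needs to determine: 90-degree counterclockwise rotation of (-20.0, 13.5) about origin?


90° CCW: (x,y) -> (-y, x)
(-20,13.5) -> (-13.5, -20)

(-13.5, -20)


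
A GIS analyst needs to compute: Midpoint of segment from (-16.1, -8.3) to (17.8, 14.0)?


M = (((-16.1)+17.8)/2, ((-8.3)+14)/2)
= (0.85, 2.85)

(0.85, 2.85)


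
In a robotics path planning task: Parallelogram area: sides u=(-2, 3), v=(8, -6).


|u x v| = |(-2)*(-6) - 3*8|
= |12 - 24| = 12

12


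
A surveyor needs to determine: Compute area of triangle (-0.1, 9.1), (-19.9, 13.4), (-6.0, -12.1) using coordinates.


Area = |x_A(y_B-y_C) + x_B(y_C-y_A) + x_C(y_A-y_B)|/2
= |(-2.55) + 421.88 + 25.8|/2
= 445.13/2 = 222.565

222.565


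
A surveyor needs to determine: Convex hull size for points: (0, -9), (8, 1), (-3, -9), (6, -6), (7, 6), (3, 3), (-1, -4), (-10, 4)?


Convex hull vertices (CCW): (-10, 4), (-3, -9), (0, -9), (6, -6), (8, 1), (7, 6)
Count = 6

6


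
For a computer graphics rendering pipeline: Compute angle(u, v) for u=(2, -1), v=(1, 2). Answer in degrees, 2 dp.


u.v = 0, |u| = sqrt(5) = 2.2361, |v| = sqrt(5) = 2.2361
cos(theta) = u.v/(|u||v|) = 0/sqrt(25) = 0
theta = acos(0) = 90 degrees

90 degrees


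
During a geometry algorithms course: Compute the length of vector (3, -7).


|u| = sqrt(3^2 + (-7)^2) = sqrt(58) = 7.6158

7.6158


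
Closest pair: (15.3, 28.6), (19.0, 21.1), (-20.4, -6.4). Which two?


d(P0,P1) = 8.363, d(P0,P2) = 49.9949, d(P1,P2) = 48.048
Closest: P0 and P1

Closest pair: (15.3, 28.6) and (19.0, 21.1), distance = 8.363


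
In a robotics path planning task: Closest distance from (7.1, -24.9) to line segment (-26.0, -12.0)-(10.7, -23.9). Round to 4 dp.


Project P onto AB: t = 0.9192 (clamped to [0,1])
Closest point on segment: (7.7359, -22.9389)
Distance: 2.0616

2.0616


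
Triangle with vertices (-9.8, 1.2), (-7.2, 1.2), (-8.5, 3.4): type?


Side lengths squared: AB^2=6.76, BC^2=6.53, CA^2=6.53
Sorted: [6.53, 6.53, 6.76]
By sides: Isosceles, By angles: Acute

Isosceles, Acute


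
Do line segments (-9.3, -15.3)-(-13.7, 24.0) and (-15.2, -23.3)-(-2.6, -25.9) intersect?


Cross products: d1=116.14, d2=599.88, d3=267.07, d4=-216.67
d1*d2 < 0 and d3*d4 < 0? no

No, they don't intersect


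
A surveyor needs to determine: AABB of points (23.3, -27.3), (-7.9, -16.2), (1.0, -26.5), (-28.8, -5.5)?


x range: [-28.8, 23.3]
y range: [-27.3, -5.5]
Bounding box: (-28.8,-27.3) to (23.3,-5.5)

(-28.8,-27.3) to (23.3,-5.5)


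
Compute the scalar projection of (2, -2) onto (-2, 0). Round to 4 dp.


u.v = -4, |v| = sqrt(4) = 2
Scalar projection = u.v / |v| = -4 / sqrt(4) = -2

-2


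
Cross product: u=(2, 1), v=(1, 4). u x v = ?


u x v = u_x*v_y - u_y*v_x = 2*4 - 1*1
= 8 - 1 = 7

7


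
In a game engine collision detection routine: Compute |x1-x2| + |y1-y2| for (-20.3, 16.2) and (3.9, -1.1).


|(-20.3)-3.9| + |16.2-(-1.1)| = 24.2 + 17.3 = 41.5

41.5


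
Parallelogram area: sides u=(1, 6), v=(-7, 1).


|u x v| = |1*1 - 6*(-7)|
= |1 - (-42)| = 43

43


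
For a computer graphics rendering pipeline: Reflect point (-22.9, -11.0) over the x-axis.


Reflection over x-axis: (x,y) -> (x,-y)
(-22.9, -11) -> (-22.9, 11)

(-22.9, 11)


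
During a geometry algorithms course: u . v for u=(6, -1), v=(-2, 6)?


u . v = u_x*v_x + u_y*v_y = 6*(-2) + (-1)*6
= (-12) + (-6) = -18

-18


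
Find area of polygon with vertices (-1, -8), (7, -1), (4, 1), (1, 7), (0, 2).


Shoelace sum: ((-1)*(-1) - 7*(-8)) + (7*1 - 4*(-1)) + (4*7 - 1*1) + (1*2 - 0*7) + (0*(-8) - (-1)*2)
= 99
Area = |99|/2 = 49.5

49.5


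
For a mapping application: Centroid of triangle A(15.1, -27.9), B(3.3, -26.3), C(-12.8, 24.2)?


Centroid = ((x_A+x_B+x_C)/3, (y_A+y_B+y_C)/3)
= ((15.1+3.3+(-12.8))/3, ((-27.9)+(-26.3)+24.2)/3)
= (1.8667, -10)

(1.8667, -10)


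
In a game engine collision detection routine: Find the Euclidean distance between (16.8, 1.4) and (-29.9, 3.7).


dx=-46.7, dy=2.3
d^2 = (-46.7)^2 + 2.3^2 = 2186.18
d = sqrt(2186.18) = 46.7566

46.7566


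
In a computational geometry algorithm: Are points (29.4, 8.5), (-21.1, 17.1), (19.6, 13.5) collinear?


Cross product: ((-21.1)-29.4)*(13.5-8.5) - (17.1-8.5)*(19.6-29.4)
= -168.22

No, not collinear


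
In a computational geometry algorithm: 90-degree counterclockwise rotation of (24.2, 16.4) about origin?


90° CCW: (x,y) -> (-y, x)
(24.2,16.4) -> (-16.4, 24.2)

(-16.4, 24.2)


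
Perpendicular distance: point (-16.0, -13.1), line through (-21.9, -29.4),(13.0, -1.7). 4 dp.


|cross product| = 405.44
|line direction| = sqrt(1985.3) = 44.5567
Distance = 405.44/sqrt(1985.3) = 9.0994

9.0994


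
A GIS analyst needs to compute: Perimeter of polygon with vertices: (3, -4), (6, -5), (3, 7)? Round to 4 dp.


Sides: (3, -4)->(6, -5): sqrt(10) = 3.162278, (6, -5)->(3, 7): sqrt(153) = 12.369317, (3, 7)->(3, -4): sqrt(121) = 11
Sum = 26.531595
Perimeter = 26.5316

26.5316


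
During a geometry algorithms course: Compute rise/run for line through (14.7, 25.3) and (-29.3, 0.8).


slope = (y2-y1)/(x2-x1) = (0.8-25.3)/((-29.3)-14.7) = (-24.5)/(-44) = 0.5568

0.5568


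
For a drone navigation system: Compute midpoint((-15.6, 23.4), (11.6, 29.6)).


M = (((-15.6)+11.6)/2, (23.4+29.6)/2)
= (-2, 26.5)

(-2, 26.5)


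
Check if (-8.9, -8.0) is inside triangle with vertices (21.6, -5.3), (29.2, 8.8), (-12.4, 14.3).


Cross products: AB x AP = 409.53, BC x BP = 908.43, CA x CP = -689.6
All same sign? no

No, outside


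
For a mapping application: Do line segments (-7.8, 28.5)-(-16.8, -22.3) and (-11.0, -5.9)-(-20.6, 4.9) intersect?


Cross products: d1=-364.8, d2=220.08, d3=147.04, d4=-437.84
d1*d2 < 0 and d3*d4 < 0? yes

Yes, they intersect


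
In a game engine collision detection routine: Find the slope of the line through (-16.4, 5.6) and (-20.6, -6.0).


slope = (y2-y1)/(x2-x1) = ((-6)-5.6)/((-20.6)-(-16.4)) = (-11.6)/(-4.2) = 2.7619

2.7619


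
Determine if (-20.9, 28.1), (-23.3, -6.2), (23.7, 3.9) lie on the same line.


Cross product: ((-23.3)-(-20.9))*(3.9-28.1) - ((-6.2)-28.1)*(23.7-(-20.9))
= 1587.86

No, not collinear


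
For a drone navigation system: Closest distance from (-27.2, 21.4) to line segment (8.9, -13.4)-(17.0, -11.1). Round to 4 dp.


Project P onto AB: t = 0 (clamped to [0,1])
Closest point on segment: (8.9, -13.4)
Distance: 50.1423

50.1423


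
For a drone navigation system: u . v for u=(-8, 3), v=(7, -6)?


u . v = u_x*v_x + u_y*v_y = (-8)*7 + 3*(-6)
= (-56) + (-18) = -74

-74


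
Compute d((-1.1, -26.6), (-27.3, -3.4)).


dx=-26.2, dy=23.2
d^2 = (-26.2)^2 + 23.2^2 = 1224.68
d = sqrt(1224.68) = 34.9954

34.9954


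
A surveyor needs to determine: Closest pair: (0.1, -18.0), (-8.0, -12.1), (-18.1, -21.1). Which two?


d(P0,P1) = 10.021, d(P0,P2) = 18.4621, d(P1,P2) = 13.5281
Closest: P0 and P1

Closest pair: (0.1, -18.0) and (-8.0, -12.1), distance = 10.021


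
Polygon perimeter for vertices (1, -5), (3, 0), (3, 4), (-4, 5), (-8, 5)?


Sides: (1, -5)->(3, 0): sqrt(29) = 5.385165, (3, 0)->(3, 4): sqrt(16) = 4, (3, 4)->(-4, 5): sqrt(50) = 7.071068, (-4, 5)->(-8, 5): sqrt(16) = 4, (-8, 5)->(1, -5): sqrt(181) = 13.453624
Sum = 33.909857
Perimeter = 33.9099

33.9099


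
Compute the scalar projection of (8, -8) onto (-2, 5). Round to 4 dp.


u.v = -56, |v| = sqrt(29) = 5.3852
Scalar projection = u.v / |v| = -56 / sqrt(29) = -10.3989

-10.3989


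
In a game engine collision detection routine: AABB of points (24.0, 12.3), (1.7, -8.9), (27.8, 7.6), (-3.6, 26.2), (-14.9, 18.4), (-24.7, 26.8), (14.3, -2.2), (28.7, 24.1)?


x range: [-24.7, 28.7]
y range: [-8.9, 26.8]
Bounding box: (-24.7,-8.9) to (28.7,26.8)

(-24.7,-8.9) to (28.7,26.8)


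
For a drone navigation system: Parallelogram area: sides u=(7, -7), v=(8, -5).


|u x v| = |7*(-5) - (-7)*8|
= |(-35) - (-56)| = 21

21


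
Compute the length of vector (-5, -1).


|u| = sqrt((-5)^2 + (-1)^2) = sqrt(26) = 5.099

5.099


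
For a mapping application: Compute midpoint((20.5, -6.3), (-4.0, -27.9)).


M = ((20.5+(-4))/2, ((-6.3)+(-27.9))/2)
= (8.25, -17.1)

(8.25, -17.1)


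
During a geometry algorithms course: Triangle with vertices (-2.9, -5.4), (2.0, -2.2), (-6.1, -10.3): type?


Side lengths squared: AB^2=34.25, BC^2=131.22, CA^2=34.25
Sorted: [34.25, 34.25, 131.22]
By sides: Isosceles, By angles: Obtuse

Isosceles, Obtuse


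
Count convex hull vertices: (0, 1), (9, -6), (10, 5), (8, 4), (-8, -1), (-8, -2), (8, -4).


Convex hull vertices (CCW): (-8, -2), (9, -6), (10, 5), (-8, -1)
Count = 4

4


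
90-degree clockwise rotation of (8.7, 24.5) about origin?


90° CW: (x,y) -> (y, -x)
(8.7,24.5) -> (24.5, -8.7)

(24.5, -8.7)


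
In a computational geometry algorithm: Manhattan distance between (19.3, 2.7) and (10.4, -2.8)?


|19.3-10.4| + |2.7-(-2.8)| = 8.9 + 5.5 = 14.4

14.4


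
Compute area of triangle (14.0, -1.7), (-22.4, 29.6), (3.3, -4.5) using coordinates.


Area = |x_A(y_B-y_C) + x_B(y_C-y_A) + x_C(y_A-y_B)|/2
= |477.4 + 62.72 + (-103.29)|/2
= 436.83/2 = 218.415

218.415


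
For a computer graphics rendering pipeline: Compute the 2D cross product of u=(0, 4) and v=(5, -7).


u x v = u_x*v_y - u_y*v_x = 0*(-7) - 4*5
= 0 - 20 = -20

-20


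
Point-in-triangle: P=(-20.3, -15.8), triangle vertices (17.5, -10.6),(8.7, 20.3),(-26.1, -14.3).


Cross products: AB x AP = 1213.78, BC x BP = 252.88, CA x CP = -86.86
All same sign? no

No, outside


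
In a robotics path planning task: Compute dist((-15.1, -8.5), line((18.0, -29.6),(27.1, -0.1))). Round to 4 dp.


|cross product| = 1168.46
|line direction| = sqrt(953.06) = 30.8717
Distance = 1168.46/sqrt(953.06) = 37.8489

37.8489


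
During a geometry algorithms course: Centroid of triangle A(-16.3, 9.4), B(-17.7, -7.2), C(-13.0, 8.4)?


Centroid = ((x_A+x_B+x_C)/3, (y_A+y_B+y_C)/3)
= (((-16.3)+(-17.7)+(-13))/3, (9.4+(-7.2)+8.4)/3)
= (-15.6667, 3.5333)

(-15.6667, 3.5333)


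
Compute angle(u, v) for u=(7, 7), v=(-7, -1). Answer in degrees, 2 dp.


u.v = -56, |u| = sqrt(98) = 9.8995, |v| = sqrt(50) = 7.0711
cos(theta) = u.v/(|u||v|) = -56/sqrt(4900) = -0.8
theta = acos(-0.8) = 143.13 degrees

143.13 degrees


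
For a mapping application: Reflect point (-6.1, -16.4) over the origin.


Reflection over origin: (x,y) -> (-x,-y)
(-6.1, -16.4) -> (6.1, 16.4)

(6.1, 16.4)


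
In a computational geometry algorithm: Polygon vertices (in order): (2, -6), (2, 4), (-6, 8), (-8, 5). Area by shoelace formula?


Shoelace sum: (2*4 - 2*(-6)) + (2*8 - (-6)*4) + ((-6)*5 - (-8)*8) + ((-8)*(-6) - 2*5)
= 132
Area = |132|/2 = 66

66


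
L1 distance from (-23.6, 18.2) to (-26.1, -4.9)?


|(-23.6)-(-26.1)| + |18.2-(-4.9)| = 2.5 + 23.1 = 25.6

25.6


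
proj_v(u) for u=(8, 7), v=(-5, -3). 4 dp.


u.v = -61, |v| = sqrt(34) = 5.831
Scalar projection = u.v / |v| = -61 / sqrt(34) = -10.4614

-10.4614


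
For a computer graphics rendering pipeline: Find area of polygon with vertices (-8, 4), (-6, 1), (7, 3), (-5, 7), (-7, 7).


Shoelace sum: ((-8)*1 - (-6)*4) + ((-6)*3 - 7*1) + (7*7 - (-5)*3) + ((-5)*7 - (-7)*7) + ((-7)*4 - (-8)*7)
= 97
Area = |97|/2 = 48.5

48.5


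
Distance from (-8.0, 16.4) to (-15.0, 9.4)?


dx=-7, dy=-7
d^2 = (-7)^2 + (-7)^2 = 98
d = sqrt(98) = 9.8995

9.8995


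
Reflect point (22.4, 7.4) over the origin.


Reflection over origin: (x,y) -> (-x,-y)
(22.4, 7.4) -> (-22.4, -7.4)

(-22.4, -7.4)


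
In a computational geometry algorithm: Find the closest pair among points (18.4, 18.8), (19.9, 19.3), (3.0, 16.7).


d(P0,P1) = 1.5811, d(P0,P2) = 15.5425, d(P1,P2) = 17.0988
Closest: P0 and P1

Closest pair: (18.4, 18.8) and (19.9, 19.3), distance = 1.5811


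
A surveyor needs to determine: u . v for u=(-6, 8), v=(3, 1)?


u . v = u_x*v_x + u_y*v_y = (-6)*3 + 8*1
= (-18) + 8 = -10

-10


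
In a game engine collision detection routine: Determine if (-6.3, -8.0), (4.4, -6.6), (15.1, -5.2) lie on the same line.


Cross product: (4.4-(-6.3))*((-5.2)-(-8)) - ((-6.6)-(-8))*(15.1-(-6.3))
= 0

Yes, collinear


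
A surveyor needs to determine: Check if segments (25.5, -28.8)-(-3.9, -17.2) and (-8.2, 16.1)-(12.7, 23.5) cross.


Cross products: d1=-1187.79, d2=-727.79, d3=-929.14, d4=-1389.14
d1*d2 < 0 and d3*d4 < 0? no

No, they don't intersect


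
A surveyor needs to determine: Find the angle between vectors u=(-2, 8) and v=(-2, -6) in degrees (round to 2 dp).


u.v = -44, |u| = sqrt(68) = 8.2462, |v| = sqrt(40) = 6.3246
cos(theta) = u.v/(|u||v|) = -44/sqrt(2720) = -0.843661
theta = acos(-0.843661) = 147.53 degrees

147.53 degrees


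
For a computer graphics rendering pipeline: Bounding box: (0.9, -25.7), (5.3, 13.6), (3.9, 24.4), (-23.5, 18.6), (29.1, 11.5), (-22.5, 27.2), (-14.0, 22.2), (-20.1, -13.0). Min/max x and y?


x range: [-23.5, 29.1]
y range: [-25.7, 27.2]
Bounding box: (-23.5,-25.7) to (29.1,27.2)

(-23.5,-25.7) to (29.1,27.2)


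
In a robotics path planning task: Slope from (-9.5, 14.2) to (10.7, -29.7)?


slope = (y2-y1)/(x2-x1) = ((-29.7)-14.2)/(10.7-(-9.5)) = (-43.9)/20.2 = -2.1733

-2.1733


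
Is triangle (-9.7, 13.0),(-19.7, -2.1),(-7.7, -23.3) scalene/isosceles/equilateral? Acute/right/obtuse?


Side lengths squared: AB^2=328.01, BC^2=593.44, CA^2=1321.69
Sorted: [328.01, 593.44, 1321.69]
By sides: Scalene, By angles: Obtuse

Scalene, Obtuse


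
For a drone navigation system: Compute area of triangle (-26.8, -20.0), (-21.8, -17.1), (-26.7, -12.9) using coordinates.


Area = |x_A(y_B-y_C) + x_B(y_C-y_A) + x_C(y_A-y_B)|/2
= |112.56 + (-154.78) + 77.43|/2
= 35.21/2 = 17.605

17.605


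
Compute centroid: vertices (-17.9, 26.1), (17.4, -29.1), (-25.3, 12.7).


Centroid = ((x_A+x_B+x_C)/3, (y_A+y_B+y_C)/3)
= (((-17.9)+17.4+(-25.3))/3, (26.1+(-29.1)+12.7)/3)
= (-8.6, 3.2333)

(-8.6, 3.2333)


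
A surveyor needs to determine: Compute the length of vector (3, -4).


|u| = sqrt(3^2 + (-4)^2) = sqrt(25) = 5

5


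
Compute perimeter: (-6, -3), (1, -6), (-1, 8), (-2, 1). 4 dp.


Sides: (-6, -3)->(1, -6): sqrt(58) = 7.615773, (1, -6)->(-1, 8): sqrt(200) = 14.142136, (-1, 8)->(-2, 1): sqrt(50) = 7.071068, (-2, 1)->(-6, -3): sqrt(32) = 5.656854
Sum = 34.485831
Perimeter = 34.4858

34.4858


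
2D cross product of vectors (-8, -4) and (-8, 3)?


u x v = u_x*v_y - u_y*v_x = (-8)*3 - (-4)*(-8)
= (-24) - 32 = -56

-56


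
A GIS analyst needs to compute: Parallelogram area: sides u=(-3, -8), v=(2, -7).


|u x v| = |(-3)*(-7) - (-8)*2|
= |21 - (-16)| = 37

37


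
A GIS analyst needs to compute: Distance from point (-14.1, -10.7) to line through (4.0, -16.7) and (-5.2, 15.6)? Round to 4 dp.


|cross product| = 529.43
|line direction| = sqrt(1127.93) = 33.5847
Distance = 529.43/sqrt(1127.93) = 15.764

15.764


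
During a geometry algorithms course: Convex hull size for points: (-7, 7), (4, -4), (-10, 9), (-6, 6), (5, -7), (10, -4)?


Convex hull vertices (CCW): (-10, 9), (5, -7), (10, -4)
Count = 3

3


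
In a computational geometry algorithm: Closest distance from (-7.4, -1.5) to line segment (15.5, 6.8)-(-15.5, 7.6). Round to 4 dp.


Project P onto AB: t = 0.7313 (clamped to [0,1])
Closest point on segment: (-7.1707, 7.3851)
Distance: 8.888

8.888


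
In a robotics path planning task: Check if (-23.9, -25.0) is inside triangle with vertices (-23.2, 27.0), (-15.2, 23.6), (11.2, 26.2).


Cross products: AB x AP = -418.38, BC x BP = -1260.42, CA x CP = 1789.36
All same sign? no

No, outside


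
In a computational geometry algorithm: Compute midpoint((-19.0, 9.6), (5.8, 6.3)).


M = (((-19)+5.8)/2, (9.6+6.3)/2)
= (-6.6, 7.95)

(-6.6, 7.95)


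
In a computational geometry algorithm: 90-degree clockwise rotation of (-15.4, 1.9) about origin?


90° CW: (x,y) -> (y, -x)
(-15.4,1.9) -> (1.9, 15.4)

(1.9, 15.4)


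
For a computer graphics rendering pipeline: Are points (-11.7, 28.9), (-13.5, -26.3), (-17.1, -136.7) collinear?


Cross product: ((-13.5)-(-11.7))*((-136.7)-28.9) - ((-26.3)-28.9)*((-17.1)-(-11.7))
= 0

Yes, collinear


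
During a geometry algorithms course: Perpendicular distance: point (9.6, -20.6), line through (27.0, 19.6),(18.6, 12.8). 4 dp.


|cross product| = 219.36
|line direction| = sqrt(116.8) = 10.8074
Distance = 219.36/sqrt(116.8) = 20.2972

20.2972


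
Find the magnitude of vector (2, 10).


|u| = sqrt(2^2 + 10^2) = sqrt(104) = 10.198

10.198


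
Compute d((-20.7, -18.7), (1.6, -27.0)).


dx=22.3, dy=-8.3
d^2 = 22.3^2 + (-8.3)^2 = 566.18
d = sqrt(566.18) = 23.7945

23.7945


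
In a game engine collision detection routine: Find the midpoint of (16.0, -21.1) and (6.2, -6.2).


M = ((16+6.2)/2, ((-21.1)+(-6.2))/2)
= (11.1, -13.65)

(11.1, -13.65)


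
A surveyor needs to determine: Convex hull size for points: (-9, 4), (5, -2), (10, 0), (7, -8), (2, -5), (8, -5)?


Convex hull vertices (CCW): (-9, 4), (2, -5), (7, -8), (10, 0)
Count = 4

4


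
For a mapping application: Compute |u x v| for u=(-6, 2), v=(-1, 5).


|u x v| = |(-6)*5 - 2*(-1)|
= |(-30) - (-2)| = 28

28


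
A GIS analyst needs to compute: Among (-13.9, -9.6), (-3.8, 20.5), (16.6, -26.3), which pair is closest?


d(P0,P1) = 31.7493, d(P0,P2) = 34.7727, d(P1,P2) = 51.0529
Closest: P0 and P1

Closest pair: (-13.9, -9.6) and (-3.8, 20.5), distance = 31.7493


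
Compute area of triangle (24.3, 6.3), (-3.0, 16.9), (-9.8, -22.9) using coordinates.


Area = |x_A(y_B-y_C) + x_B(y_C-y_A) + x_C(y_A-y_B)|/2
= |967.14 + 87.6 + 103.88|/2
= 1158.62/2 = 579.31

579.31


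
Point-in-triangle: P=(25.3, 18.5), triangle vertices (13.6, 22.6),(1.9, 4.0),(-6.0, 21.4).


Cross products: AB x AP = 265.59, BC x BP = -521.71, CA x CP = -94.4
All same sign? no

No, outside


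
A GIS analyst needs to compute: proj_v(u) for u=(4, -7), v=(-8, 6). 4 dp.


u.v = -74, |v| = sqrt(100) = 10
Scalar projection = u.v / |v| = -74 / sqrt(100) = -7.4

-7.4


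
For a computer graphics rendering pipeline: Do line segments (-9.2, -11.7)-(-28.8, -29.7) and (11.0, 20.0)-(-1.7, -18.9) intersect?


Cross products: d1=-383.19, d2=-917.03, d3=-257.72, d4=276.12
d1*d2 < 0 and d3*d4 < 0? no

No, they don't intersect


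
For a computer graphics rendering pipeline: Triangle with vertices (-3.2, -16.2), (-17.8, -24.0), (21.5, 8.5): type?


Side lengths squared: AB^2=274, BC^2=2600.74, CA^2=1220.18
Sorted: [274, 1220.18, 2600.74]
By sides: Scalene, By angles: Obtuse

Scalene, Obtuse


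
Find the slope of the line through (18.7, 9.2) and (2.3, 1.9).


slope = (y2-y1)/(x2-x1) = (1.9-9.2)/(2.3-18.7) = (-7.3)/(-16.4) = 0.4451

0.4451


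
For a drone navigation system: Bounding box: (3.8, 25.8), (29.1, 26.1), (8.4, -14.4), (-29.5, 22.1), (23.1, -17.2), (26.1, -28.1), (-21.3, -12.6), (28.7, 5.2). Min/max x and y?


x range: [-29.5, 29.1]
y range: [-28.1, 26.1]
Bounding box: (-29.5,-28.1) to (29.1,26.1)

(-29.5,-28.1) to (29.1,26.1)


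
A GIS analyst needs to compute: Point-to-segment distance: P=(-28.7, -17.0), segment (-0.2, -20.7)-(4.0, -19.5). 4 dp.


Project P onto AB: t = 0 (clamped to [0,1])
Closest point on segment: (-0.2, -20.7)
Distance: 28.7392

28.7392


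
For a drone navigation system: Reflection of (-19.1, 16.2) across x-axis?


Reflection over x-axis: (x,y) -> (x,-y)
(-19.1, 16.2) -> (-19.1, -16.2)

(-19.1, -16.2)


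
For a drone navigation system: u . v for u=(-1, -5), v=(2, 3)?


u . v = u_x*v_x + u_y*v_y = (-1)*2 + (-5)*3
= (-2) + (-15) = -17

-17


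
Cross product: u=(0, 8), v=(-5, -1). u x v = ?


u x v = u_x*v_y - u_y*v_x = 0*(-1) - 8*(-5)
= 0 - (-40) = 40

40


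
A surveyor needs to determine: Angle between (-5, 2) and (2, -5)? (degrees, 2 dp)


u.v = -20, |u| = sqrt(29) = 5.3852, |v| = sqrt(29) = 5.3852
cos(theta) = u.v/(|u||v|) = -20/sqrt(841) = -0.689655
theta = acos(-0.689655) = 133.6 degrees

133.6 degrees


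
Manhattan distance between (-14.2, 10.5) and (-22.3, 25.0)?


|(-14.2)-(-22.3)| + |10.5-25| = 8.1 + 14.5 = 22.6

22.6


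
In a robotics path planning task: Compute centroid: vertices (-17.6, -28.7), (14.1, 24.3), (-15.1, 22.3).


Centroid = ((x_A+x_B+x_C)/3, (y_A+y_B+y_C)/3)
= (((-17.6)+14.1+(-15.1))/3, ((-28.7)+24.3+22.3)/3)
= (-6.2, 5.9667)

(-6.2, 5.9667)


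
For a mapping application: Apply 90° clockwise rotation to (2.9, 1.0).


90° CW: (x,y) -> (y, -x)
(2.9,1) -> (1, -2.9)

(1, -2.9)


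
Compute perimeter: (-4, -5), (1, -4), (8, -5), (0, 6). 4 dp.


Sides: (-4, -5)->(1, -4): sqrt(26) = 5.09902, (1, -4)->(8, -5): sqrt(50) = 7.071068, (8, -5)->(0, 6): sqrt(185) = 13.601471, (0, 6)->(-4, -5): sqrt(137) = 11.7047
Sum = 37.476259
Perimeter = 37.4763

37.4763


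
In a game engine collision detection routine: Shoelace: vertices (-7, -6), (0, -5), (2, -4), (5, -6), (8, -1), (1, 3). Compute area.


Shoelace sum: ((-7)*(-5) - 0*(-6)) + (0*(-4) - 2*(-5)) + (2*(-6) - 5*(-4)) + (5*(-1) - 8*(-6)) + (8*3 - 1*(-1)) + (1*(-6) - (-7)*3)
= 136
Area = |136|/2 = 68

68


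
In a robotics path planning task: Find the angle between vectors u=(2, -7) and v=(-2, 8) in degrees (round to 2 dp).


u.v = -60, |u| = sqrt(53) = 7.2801, |v| = sqrt(68) = 8.2462
cos(theta) = u.v/(|u||v|) = -60/sqrt(3604) = -0.999445
theta = acos(-0.999445) = 178.09 degrees

178.09 degrees


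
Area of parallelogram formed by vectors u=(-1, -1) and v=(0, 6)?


|u x v| = |(-1)*6 - (-1)*0|
= |(-6) - 0| = 6

6


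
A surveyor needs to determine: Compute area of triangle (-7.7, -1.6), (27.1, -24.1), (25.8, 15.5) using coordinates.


Area = |x_A(y_B-y_C) + x_B(y_C-y_A) + x_C(y_A-y_B)|/2
= |304.92 + 463.41 + 580.5|/2
= 1348.83/2 = 674.415

674.415


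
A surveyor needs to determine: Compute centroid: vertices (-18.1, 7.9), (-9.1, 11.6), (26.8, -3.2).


Centroid = ((x_A+x_B+x_C)/3, (y_A+y_B+y_C)/3)
= (((-18.1)+(-9.1)+26.8)/3, (7.9+11.6+(-3.2))/3)
= (-0.1333, 5.4333)

(-0.1333, 5.4333)


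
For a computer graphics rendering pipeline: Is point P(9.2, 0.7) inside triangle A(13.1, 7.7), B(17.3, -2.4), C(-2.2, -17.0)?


Cross products: AB x AP = -68.79, BC x BP = -178.71, CA x CP = -10.77
All same sign? yes

Yes, inside


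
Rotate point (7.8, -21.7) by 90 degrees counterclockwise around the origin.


90° CCW: (x,y) -> (-y, x)
(7.8,-21.7) -> (21.7, 7.8)

(21.7, 7.8)


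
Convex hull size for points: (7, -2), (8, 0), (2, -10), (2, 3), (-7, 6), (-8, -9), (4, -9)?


Convex hull vertices (CCW): (-8, -9), (2, -10), (4, -9), (8, 0), (2, 3), (-7, 6)
Count = 6

6


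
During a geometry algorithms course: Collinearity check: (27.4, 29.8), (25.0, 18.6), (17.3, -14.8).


Cross product: (25-27.4)*((-14.8)-29.8) - (18.6-29.8)*(17.3-27.4)
= -6.08

No, not collinear


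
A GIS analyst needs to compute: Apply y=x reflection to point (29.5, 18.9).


Reflection over y=x: (x,y) -> (y,x)
(29.5, 18.9) -> (18.9, 29.5)

(18.9, 29.5)


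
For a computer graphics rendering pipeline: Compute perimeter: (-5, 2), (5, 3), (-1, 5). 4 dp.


Sides: (-5, 2)->(5, 3): sqrt(101) = 10.049876, (5, 3)->(-1, 5): sqrt(40) = 6.324555, (-1, 5)->(-5, 2): sqrt(25) = 5
Sum = 21.374431
Perimeter = 21.3744

21.3744


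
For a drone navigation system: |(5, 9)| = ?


|u| = sqrt(5^2 + 9^2) = sqrt(106) = 10.2956

10.2956


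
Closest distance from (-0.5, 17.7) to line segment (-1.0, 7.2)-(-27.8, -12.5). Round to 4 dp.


Project P onto AB: t = 0 (clamped to [0,1])
Closest point on segment: (-1, 7.2)
Distance: 10.5119

10.5119


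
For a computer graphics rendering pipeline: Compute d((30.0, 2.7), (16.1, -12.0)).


dx=-13.9, dy=-14.7
d^2 = (-13.9)^2 + (-14.7)^2 = 409.3
d = sqrt(409.3) = 20.2312

20.2312


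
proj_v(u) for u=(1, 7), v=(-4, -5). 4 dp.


u.v = -39, |v| = sqrt(41) = 6.4031
Scalar projection = u.v / |v| = -39 / sqrt(41) = -6.0908

-6.0908


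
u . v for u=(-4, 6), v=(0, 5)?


u . v = u_x*v_x + u_y*v_y = (-4)*0 + 6*5
= 0 + 30 = 30

30


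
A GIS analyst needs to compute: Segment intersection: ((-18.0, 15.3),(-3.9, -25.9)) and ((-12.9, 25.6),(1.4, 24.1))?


Cross products: d1=-154.94, d2=-722.95, d3=355.35, d4=923.36
d1*d2 < 0 and d3*d4 < 0? no

No, they don't intersect


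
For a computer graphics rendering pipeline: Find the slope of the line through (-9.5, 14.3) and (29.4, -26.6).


slope = (y2-y1)/(x2-x1) = ((-26.6)-14.3)/(29.4-(-9.5)) = (-40.9)/38.9 = -1.0514

-1.0514


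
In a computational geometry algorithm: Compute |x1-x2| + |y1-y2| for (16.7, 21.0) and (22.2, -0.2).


|16.7-22.2| + |21-(-0.2)| = 5.5 + 21.2 = 26.7

26.7


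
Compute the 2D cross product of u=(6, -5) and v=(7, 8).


u x v = u_x*v_y - u_y*v_x = 6*8 - (-5)*7
= 48 - (-35) = 83

83


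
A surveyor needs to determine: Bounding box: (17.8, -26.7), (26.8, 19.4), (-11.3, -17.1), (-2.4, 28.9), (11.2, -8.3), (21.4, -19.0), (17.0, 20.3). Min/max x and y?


x range: [-11.3, 26.8]
y range: [-26.7, 28.9]
Bounding box: (-11.3,-26.7) to (26.8,28.9)

(-11.3,-26.7) to (26.8,28.9)


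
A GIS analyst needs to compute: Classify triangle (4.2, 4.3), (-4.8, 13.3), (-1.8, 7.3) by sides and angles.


Side lengths squared: AB^2=162, BC^2=45, CA^2=45
Sorted: [45, 45, 162]
By sides: Isosceles, By angles: Obtuse

Isosceles, Obtuse


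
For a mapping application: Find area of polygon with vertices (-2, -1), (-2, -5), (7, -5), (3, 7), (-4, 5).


Shoelace sum: ((-2)*(-5) - (-2)*(-1)) + ((-2)*(-5) - 7*(-5)) + (7*7 - 3*(-5)) + (3*5 - (-4)*7) + ((-4)*(-1) - (-2)*5)
= 174
Area = |174|/2 = 87

87


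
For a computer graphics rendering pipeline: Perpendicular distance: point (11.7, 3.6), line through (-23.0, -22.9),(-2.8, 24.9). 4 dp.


|cross product| = 1123.36
|line direction| = sqrt(2692.88) = 51.893
Distance = 1123.36/sqrt(2692.88) = 21.6476

21.6476


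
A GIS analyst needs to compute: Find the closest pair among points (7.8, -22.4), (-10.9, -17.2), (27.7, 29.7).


d(P0,P1) = 19.4095, d(P0,P2) = 55.7711, d(P1,P2) = 60.7418
Closest: P0 and P1

Closest pair: (7.8, -22.4) and (-10.9, -17.2), distance = 19.4095


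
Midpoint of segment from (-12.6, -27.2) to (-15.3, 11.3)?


M = (((-12.6)+(-15.3))/2, ((-27.2)+11.3)/2)
= (-13.95, -7.95)

(-13.95, -7.95)


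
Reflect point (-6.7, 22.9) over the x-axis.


Reflection over x-axis: (x,y) -> (x,-y)
(-6.7, 22.9) -> (-6.7, -22.9)

(-6.7, -22.9)


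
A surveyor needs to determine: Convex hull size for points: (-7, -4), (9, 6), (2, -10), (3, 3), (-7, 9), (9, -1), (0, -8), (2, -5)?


Convex hull vertices (CCW): (-7, -4), (2, -10), (9, -1), (9, 6), (-7, 9)
Count = 5

5


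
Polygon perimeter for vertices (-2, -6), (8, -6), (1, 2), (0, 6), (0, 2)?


Sides: (-2, -6)->(8, -6): sqrt(100) = 10, (8, -6)->(1, 2): sqrt(113) = 10.630146, (1, 2)->(0, 6): sqrt(17) = 4.123106, (0, 6)->(0, 2): sqrt(16) = 4, (0, 2)->(-2, -6): sqrt(68) = 8.246211
Sum = 36.999463
Perimeter = 36.9995

36.9995


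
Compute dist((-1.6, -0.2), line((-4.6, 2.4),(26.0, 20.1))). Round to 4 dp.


|cross product| = 132.66
|line direction| = sqrt(1249.65) = 35.3504
Distance = 132.66/sqrt(1249.65) = 3.7527

3.7527


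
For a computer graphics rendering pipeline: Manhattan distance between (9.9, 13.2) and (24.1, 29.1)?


|9.9-24.1| + |13.2-29.1| = 14.2 + 15.9 = 30.1

30.1


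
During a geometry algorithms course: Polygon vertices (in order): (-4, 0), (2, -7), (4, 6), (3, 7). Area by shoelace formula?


Shoelace sum: ((-4)*(-7) - 2*0) + (2*6 - 4*(-7)) + (4*7 - 3*6) + (3*0 - (-4)*7)
= 106
Area = |106|/2 = 53

53


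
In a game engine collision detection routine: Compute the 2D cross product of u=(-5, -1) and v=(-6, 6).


u x v = u_x*v_y - u_y*v_x = (-5)*6 - (-1)*(-6)
= (-30) - 6 = -36

-36


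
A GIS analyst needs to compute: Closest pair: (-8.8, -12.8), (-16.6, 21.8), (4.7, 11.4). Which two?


d(P0,P1) = 35.4683, d(P0,P2) = 27.7108, d(P1,P2) = 23.7034
Closest: P1 and P2

Closest pair: (-16.6, 21.8) and (4.7, 11.4), distance = 23.7034


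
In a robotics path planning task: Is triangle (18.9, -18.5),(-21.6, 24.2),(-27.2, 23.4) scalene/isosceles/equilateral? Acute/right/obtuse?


Side lengths squared: AB^2=3463.54, BC^2=32, CA^2=3880.82
Sorted: [32, 3463.54, 3880.82]
By sides: Scalene, By angles: Obtuse

Scalene, Obtuse


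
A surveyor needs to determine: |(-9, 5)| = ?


|u| = sqrt((-9)^2 + 5^2) = sqrt(106) = 10.2956

10.2956


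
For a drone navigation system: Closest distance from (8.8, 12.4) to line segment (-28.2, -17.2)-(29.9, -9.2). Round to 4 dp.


Project P onto AB: t = 0.6938 (clamped to [0,1])
Closest point on segment: (12.1114, -11.6494)
Distance: 24.2763

24.2763


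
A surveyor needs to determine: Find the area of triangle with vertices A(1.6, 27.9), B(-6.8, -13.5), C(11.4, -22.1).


Area = |x_A(y_B-y_C) + x_B(y_C-y_A) + x_C(y_A-y_B)|/2
= |13.76 + 340 + 471.96|/2
= 825.72/2 = 412.86

412.86


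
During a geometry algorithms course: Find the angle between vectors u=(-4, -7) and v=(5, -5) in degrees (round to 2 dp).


u.v = 15, |u| = sqrt(65) = 8.0623, |v| = sqrt(50) = 7.0711
cos(theta) = u.v/(|u||v|) = 15/sqrt(3250) = 0.263117
theta = acos(0.263117) = 74.74 degrees

74.74 degrees


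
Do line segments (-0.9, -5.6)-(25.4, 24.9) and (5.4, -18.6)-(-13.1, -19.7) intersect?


Cross products: d1=-247.43, d2=-782.75, d3=-534.05, d4=1.27
d1*d2 < 0 and d3*d4 < 0? no

No, they don't intersect


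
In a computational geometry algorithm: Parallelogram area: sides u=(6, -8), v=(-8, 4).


|u x v| = |6*4 - (-8)*(-8)|
= |24 - 64| = 40

40


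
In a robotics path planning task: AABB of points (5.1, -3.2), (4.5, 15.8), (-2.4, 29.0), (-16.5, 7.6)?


x range: [-16.5, 5.1]
y range: [-3.2, 29]
Bounding box: (-16.5,-3.2) to (5.1,29)

(-16.5,-3.2) to (5.1,29)


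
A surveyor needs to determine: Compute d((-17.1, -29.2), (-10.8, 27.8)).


dx=6.3, dy=57
d^2 = 6.3^2 + 57^2 = 3288.69
d = sqrt(3288.69) = 57.3471

57.3471


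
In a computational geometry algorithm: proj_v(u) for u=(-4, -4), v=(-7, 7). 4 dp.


u.v = 0, |v| = sqrt(98) = 9.8995
Scalar projection = u.v / |v| = 0 / sqrt(98) = 0

0


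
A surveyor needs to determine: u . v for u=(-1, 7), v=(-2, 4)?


u . v = u_x*v_x + u_y*v_y = (-1)*(-2) + 7*4
= 2 + 28 = 30

30


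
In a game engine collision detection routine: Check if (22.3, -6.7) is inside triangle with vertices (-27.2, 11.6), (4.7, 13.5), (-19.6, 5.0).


Cross products: AB x AP = -677.82, BC x BP = 640.46, CA x CP = -187.62
All same sign? no

No, outside


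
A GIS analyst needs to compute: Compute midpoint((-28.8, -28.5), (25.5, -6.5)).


M = (((-28.8)+25.5)/2, ((-28.5)+(-6.5))/2)
= (-1.65, -17.5)

(-1.65, -17.5)


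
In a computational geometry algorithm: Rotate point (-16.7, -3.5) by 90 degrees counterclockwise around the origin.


90° CCW: (x,y) -> (-y, x)
(-16.7,-3.5) -> (3.5, -16.7)

(3.5, -16.7)


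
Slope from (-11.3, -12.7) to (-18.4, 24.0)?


slope = (y2-y1)/(x2-x1) = (24-(-12.7))/((-18.4)-(-11.3)) = 36.7/(-7.1) = -5.169

-5.169


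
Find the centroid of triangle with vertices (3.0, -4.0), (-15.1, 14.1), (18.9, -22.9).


Centroid = ((x_A+x_B+x_C)/3, (y_A+y_B+y_C)/3)
= ((3+(-15.1)+18.9)/3, ((-4)+14.1+(-22.9))/3)
= (2.2667, -4.2667)

(2.2667, -4.2667)


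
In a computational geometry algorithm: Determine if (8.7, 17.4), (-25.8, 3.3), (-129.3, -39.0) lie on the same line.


Cross product: ((-25.8)-8.7)*((-39)-17.4) - (3.3-17.4)*((-129.3)-8.7)
= 0

Yes, collinear


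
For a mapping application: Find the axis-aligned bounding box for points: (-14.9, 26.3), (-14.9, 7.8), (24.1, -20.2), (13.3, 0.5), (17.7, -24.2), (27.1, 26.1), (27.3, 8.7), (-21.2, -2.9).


x range: [-21.2, 27.3]
y range: [-24.2, 26.3]
Bounding box: (-21.2,-24.2) to (27.3,26.3)

(-21.2,-24.2) to (27.3,26.3)


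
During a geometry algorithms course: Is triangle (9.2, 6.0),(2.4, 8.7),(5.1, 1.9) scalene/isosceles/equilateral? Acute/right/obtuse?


Side lengths squared: AB^2=53.53, BC^2=53.53, CA^2=33.62
Sorted: [33.62, 53.53, 53.53]
By sides: Isosceles, By angles: Acute

Isosceles, Acute


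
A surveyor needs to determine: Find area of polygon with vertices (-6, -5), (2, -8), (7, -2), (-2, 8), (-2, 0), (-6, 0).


Shoelace sum: ((-6)*(-8) - 2*(-5)) + (2*(-2) - 7*(-8)) + (7*8 - (-2)*(-2)) + ((-2)*0 - (-2)*8) + ((-2)*0 - (-6)*0) + ((-6)*(-5) - (-6)*0)
= 208
Area = |208|/2 = 104

104


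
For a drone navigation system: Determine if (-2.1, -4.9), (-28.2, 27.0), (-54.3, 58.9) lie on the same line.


Cross product: ((-28.2)-(-2.1))*(58.9-(-4.9)) - (27-(-4.9))*((-54.3)-(-2.1))
= 0

Yes, collinear


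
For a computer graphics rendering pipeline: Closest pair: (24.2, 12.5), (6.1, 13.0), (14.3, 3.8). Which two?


d(P0,P1) = 18.1069, d(P0,P2) = 13.1795, d(P1,P2) = 12.324
Closest: P1 and P2

Closest pair: (6.1, 13.0) and (14.3, 3.8), distance = 12.324


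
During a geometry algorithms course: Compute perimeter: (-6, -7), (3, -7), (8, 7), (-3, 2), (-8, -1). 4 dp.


Sides: (-6, -7)->(3, -7): sqrt(81) = 9, (3, -7)->(8, 7): sqrt(221) = 14.866069, (8, 7)->(-3, 2): sqrt(146) = 12.083046, (-3, 2)->(-8, -1): sqrt(34) = 5.830952, (-8, -1)->(-6, -7): sqrt(40) = 6.324555
Sum = 48.104622
Perimeter = 48.1046

48.1046


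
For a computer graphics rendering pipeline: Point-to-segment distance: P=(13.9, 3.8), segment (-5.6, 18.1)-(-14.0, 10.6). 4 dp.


Project P onto AB: t = 0 (clamped to [0,1])
Closest point on segment: (-5.6, 18.1)
Distance: 24.1814

24.1814
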